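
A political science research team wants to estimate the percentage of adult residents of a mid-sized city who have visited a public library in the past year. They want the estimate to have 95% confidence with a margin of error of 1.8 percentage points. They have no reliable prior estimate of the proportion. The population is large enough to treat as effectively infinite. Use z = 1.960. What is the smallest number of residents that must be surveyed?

2965

With no prior estimate, use p = 0.5, giving p(1−p) = 0.25.
n = z²·p(1−p)/E² = 1.960² × 0.2500 / 0.018² = 3.8416 × 0.2500 / 0.000324 ≈ 2964.20.
Rounding up gives n = 2965.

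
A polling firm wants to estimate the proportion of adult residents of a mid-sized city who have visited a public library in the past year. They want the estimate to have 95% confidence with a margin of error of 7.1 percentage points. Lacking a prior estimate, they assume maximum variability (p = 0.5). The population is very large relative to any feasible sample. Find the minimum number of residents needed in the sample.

191

For 95% confidence, z = 1.96.
With p = 0.5, p(1−p) = 0.25.
n = z²·p(1−p)/E² = 1.96² × 0.2500 / 0.071² = 3.8416 × 0.2500 / 0.005041 ≈ 190.52.
Rounding up gives n = 191.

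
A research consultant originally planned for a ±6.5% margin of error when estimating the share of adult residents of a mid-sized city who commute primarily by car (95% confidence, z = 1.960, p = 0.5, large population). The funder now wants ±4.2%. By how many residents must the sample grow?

317

At ±6.5%: n = 1.960² × 0.2500 / 0.065² ≈ 227.31 → 228.
At ±4.2%: n = 1.960² × 0.2500 / 0.042² ≈ 544.44 → 545.
Additional respondents: 545 − 228 = 317.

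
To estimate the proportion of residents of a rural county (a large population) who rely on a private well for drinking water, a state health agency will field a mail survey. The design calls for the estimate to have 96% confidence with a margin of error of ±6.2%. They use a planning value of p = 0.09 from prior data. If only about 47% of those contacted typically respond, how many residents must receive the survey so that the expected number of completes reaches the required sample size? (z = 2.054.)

192

Completed interviews needed: n₀ = 2.054² × 0.0819 / 0.062² ≈ 89.89 → 90.
At a 47% response rate, contacts needed = 90 / 0.47 ≈ 191.49 → 192.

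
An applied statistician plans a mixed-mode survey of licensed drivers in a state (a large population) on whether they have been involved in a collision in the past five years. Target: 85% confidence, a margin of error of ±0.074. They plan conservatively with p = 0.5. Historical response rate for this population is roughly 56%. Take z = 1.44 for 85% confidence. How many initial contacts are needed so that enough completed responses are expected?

170

Completed interviews needed: n₀ = 1.44² × 0.2500 / 0.074² ≈ 94.67 → 95.
At a 56% response rate, contacts needed = 95 / 0.56 ≈ 169.64 → 170.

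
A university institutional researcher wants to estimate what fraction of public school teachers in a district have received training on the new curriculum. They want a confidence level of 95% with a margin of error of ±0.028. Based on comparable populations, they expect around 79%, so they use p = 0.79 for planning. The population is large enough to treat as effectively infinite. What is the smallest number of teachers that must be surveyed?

813

For 95% confidence, z = 1.96.
With p = 0.79, p(1−p) = 0.1659.
n = z²·p(1−p)/E² = 1.96² × 0.1659 / 0.028² = 3.8416 × 0.1659 / 0.000784 ≈ 812.91.
Rounding up gives n = 813.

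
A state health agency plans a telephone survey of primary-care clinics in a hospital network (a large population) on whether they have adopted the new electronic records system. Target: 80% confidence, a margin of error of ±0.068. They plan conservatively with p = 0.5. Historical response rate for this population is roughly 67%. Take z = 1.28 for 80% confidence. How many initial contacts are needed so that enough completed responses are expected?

Completed interviews needed: n₀ = 1.28² × 0.2500 / 0.068² ≈ 88.58 → 89.
At a 67% response rate, contacts needed = 89 / 0.67 ≈ 132.84 → 133.

133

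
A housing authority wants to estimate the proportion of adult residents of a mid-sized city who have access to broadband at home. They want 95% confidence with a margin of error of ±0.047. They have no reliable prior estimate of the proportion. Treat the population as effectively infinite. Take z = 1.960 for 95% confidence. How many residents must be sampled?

With no prior estimate, use p = 0.5, giving p(1−p) = 0.25.
n = z²·p(1−p)/E² = 1.960² × 0.2500 / 0.047² = 3.8416 × 0.2500 / 0.002209 ≈ 434.77.
Rounding up gives n = 435.

435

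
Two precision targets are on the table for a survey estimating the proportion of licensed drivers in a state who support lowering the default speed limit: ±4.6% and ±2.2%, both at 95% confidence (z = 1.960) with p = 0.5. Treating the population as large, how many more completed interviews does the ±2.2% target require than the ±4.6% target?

1531

At ±4.6%: n = 1.960² × 0.2500 / 0.046² ≈ 453.88 → 454.
At ±2.2%: n = 1.960² × 0.2500 / 0.022² ≈ 1984.30 → 1985.
Additional respondents: 1985 − 454 = 1531.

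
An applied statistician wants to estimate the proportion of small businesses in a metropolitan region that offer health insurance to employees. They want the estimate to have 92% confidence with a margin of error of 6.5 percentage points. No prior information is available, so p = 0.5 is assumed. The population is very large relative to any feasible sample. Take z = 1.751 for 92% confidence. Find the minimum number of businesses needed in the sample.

182

With p = 0.5, p(1−p) = 0.25.
n = z²·p(1−p)/E² = 1.751² × 0.2500 / 0.065² = 3.0660 × 0.2500 / 0.004225 ≈ 181.42.
Rounding up gives n = 182.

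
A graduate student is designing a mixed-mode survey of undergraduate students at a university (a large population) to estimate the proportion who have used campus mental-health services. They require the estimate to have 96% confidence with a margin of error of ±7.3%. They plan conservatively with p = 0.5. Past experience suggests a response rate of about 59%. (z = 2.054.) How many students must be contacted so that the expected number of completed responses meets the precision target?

336

Completed interviews needed: n₀ = 2.054² × 0.2500 / 0.073² ≈ 197.92 → 198.
At a 59% response rate, contacts needed = 198 / 0.59 ≈ 335.59 → 336.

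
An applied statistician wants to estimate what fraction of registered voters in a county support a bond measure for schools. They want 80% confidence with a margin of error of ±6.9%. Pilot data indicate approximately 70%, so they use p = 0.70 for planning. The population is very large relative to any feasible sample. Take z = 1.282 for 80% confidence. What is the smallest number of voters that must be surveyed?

With p = 0.70, p(1−p) = 0.2100.
n = z²·p(1−p)/E² = 1.282² × 0.2100 / 0.069² = 1.6435 × 0.2100 / 0.004761 ≈ 72.49.
Rounding up gives n = 73.

73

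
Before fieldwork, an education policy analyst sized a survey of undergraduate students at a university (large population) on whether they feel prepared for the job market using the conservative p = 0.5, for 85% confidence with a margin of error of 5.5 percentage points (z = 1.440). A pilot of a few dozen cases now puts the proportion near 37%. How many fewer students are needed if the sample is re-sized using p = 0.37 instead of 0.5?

Conservative (p = 0.5): n = 1.440² × 0.25 / 0.055² ≈ 171.37 → 172.
Using p = 0.37: p(1−p) = 0.2331, so n = 1.440² × 0.2331 / 0.055² ≈ 159.79 → 160.
Reduction: 172 − 160 = 12.

12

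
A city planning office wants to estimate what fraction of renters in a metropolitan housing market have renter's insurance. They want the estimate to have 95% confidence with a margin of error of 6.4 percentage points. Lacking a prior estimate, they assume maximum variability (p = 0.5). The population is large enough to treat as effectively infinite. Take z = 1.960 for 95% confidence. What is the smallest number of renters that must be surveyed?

With p = 0.5, p(1−p) = 0.25.
n = z²·p(1−p)/E² = 1.960² × 0.2500 / 0.064² = 3.8416 × 0.2500 / 0.004096 ≈ 234.47.
Rounding up gives n = 235.

235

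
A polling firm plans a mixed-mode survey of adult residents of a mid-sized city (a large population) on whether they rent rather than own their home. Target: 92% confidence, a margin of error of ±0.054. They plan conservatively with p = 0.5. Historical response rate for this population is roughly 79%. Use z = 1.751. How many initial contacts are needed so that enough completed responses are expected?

Completed interviews needed: n₀ = 1.751² × 0.2500 / 0.054² ≈ 262.86 → 263.
At a 79% response rate, contacts needed = 263 / 0.79 ≈ 332.91 → 333.

333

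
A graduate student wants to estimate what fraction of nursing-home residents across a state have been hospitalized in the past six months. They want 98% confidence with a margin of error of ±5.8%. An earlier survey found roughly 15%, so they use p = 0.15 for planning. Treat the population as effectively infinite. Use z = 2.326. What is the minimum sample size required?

206

With p = 0.15, p(1−p) = 0.1275.
n = z²·p(1−p)/E² = 2.326² × 0.1275 / 0.058² = 5.4103 × 0.1275 / 0.003364 ≈ 205.06.
Rounding up gives n = 206.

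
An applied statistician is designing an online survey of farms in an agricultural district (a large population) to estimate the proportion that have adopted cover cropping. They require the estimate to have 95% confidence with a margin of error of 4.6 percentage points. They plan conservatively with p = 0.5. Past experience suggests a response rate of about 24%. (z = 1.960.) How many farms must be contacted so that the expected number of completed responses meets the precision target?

1892

Completed interviews needed: n₀ = 1.960² × 0.2500 / 0.046² ≈ 453.88 → 454.
At a 24% response rate, contacts needed = 454 / 0.24 ≈ 1891.67 → 1892.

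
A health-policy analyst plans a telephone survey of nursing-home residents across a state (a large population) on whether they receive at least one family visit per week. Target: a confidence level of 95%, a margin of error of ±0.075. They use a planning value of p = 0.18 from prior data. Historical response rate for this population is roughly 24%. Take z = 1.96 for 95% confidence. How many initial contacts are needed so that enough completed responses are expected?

421

Completed interviews needed: n₀ = 1.96² × 0.1476 / 0.075² ≈ 100.80 → 101.
At a 24% response rate, contacts needed = 101 / 0.24 ≈ 420.83 → 421.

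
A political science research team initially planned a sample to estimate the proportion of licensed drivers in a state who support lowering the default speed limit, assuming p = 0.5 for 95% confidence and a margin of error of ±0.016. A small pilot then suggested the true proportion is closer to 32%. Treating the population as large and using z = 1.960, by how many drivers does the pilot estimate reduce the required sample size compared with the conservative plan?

Conservative (p = 0.5): n = 1.960² × 0.25 / 0.016² ≈ 3751.56 → 3752.
Using p = 0.32: p(1−p) = 0.2176, so n = 1.960² × 0.2176 / 0.016² ≈ 3265.36 → 3266.
Reduction: 3752 − 3266 = 486.

486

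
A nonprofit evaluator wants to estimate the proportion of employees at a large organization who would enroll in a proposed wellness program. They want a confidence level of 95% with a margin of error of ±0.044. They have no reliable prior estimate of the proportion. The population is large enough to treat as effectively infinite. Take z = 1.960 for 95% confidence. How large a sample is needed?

With no prior estimate, use p = 0.5, giving p(1−p) = 0.25.
n = z²·p(1−p)/E² = 1.960² × 0.2500 / 0.044² = 3.8416 × 0.2500 / 0.001936 ≈ 496.07.
Rounding up gives n = 497.

497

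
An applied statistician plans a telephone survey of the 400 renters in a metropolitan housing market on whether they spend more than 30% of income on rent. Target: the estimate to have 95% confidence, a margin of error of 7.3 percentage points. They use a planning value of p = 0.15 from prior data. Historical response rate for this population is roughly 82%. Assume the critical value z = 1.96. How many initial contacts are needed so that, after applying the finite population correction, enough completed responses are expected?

92

Completed interviews needed (unadjusted): n₀ = 1.96² × 0.1275 / 0.073² ≈ 91.91 → 92.
FPC for N = 400: n = 92 / (1 + 91/400) = 92 / 1.2275 ≈ 74.95 → 75.
At an 82% response rate, contacts needed = 75 / 0.82 ≈ 91.46 → 92.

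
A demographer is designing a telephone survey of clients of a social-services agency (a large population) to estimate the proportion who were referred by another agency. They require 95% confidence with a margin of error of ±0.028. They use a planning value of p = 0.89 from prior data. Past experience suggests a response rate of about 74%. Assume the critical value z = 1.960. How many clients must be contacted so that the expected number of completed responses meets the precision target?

649

Completed interviews needed: n₀ = 1.960² × 0.0979 / 0.028² ≈ 479.71 → 480.
At a 74% response rate, contacts needed = 480 / 0.74 ≈ 648.65 → 649.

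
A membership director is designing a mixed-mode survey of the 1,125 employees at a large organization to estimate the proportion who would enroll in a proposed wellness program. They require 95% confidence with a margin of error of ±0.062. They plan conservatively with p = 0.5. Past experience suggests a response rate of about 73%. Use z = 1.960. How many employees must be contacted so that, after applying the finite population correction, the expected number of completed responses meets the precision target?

Completed interviews needed (unadjusted): n₀ = 1.960² × 0.2500 / 0.062² ≈ 249.84 → 250.
FPC for N = 1,125: n = 250 / (1 + 249/1125) = 250 / 1.2213 ≈ 204.69 → 205.
At a 73% response rate, contacts needed = 205 / 0.73 ≈ 280.82 → 281.

281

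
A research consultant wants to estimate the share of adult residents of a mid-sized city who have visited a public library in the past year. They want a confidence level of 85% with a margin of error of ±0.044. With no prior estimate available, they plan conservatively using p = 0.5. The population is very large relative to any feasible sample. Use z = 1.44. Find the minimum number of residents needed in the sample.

With p = 0.5, p(1−p) = 0.25.
n = z²·p(1−p)/E² = 1.44² × 0.2500 / 0.044² = 2.0736 × 0.2500 / 0.001936 ≈ 267.77.
Rounding up gives n = 268.

268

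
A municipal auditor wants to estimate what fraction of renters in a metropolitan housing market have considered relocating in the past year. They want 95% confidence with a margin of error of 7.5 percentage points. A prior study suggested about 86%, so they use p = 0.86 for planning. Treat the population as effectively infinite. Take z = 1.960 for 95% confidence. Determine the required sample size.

With p = 0.86, p(1−p) = 0.1204.
n = z²·p(1−p)/E² = 1.960² × 0.1204 / 0.075² = 3.8416 × 0.1204 / 0.005625 ≈ 82.23.
Rounding up gives n = 83.

83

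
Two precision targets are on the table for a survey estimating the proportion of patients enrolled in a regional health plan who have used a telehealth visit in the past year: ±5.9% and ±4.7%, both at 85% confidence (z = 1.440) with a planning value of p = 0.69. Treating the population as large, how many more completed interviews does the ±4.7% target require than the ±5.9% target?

73

At ±5.9%: n = 1.440² × 0.2139 / 0.059² ≈ 127.42 → 128.
At ±4.7%: n = 1.440² × 0.2139 / 0.047² ≈ 200.79 → 201.
Additional respondents: 201 − 128 = 73.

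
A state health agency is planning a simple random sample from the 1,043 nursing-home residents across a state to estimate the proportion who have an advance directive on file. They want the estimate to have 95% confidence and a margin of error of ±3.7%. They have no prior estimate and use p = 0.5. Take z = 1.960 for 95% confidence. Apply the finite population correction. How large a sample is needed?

Unadjusted: n₀ = 1.960² × 0.50 × 0.50 / 0.037² ≈ 701.53, so n₀ = 702.
Finite population correction with N = 1,043: n = n₀ / (1 + (n₀−1)/N) = 702 / (1 + 701/1043) = 702 / 1.6721 ≈ 419.83.
Rounding up, n = 420.

420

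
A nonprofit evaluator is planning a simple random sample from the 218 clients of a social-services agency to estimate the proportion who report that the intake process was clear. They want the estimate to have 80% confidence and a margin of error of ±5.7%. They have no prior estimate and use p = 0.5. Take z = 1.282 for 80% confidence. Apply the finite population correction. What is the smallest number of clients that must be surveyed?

81

Unadjusted: n₀ = 1.282² × 0.50 × 0.50 / 0.057² ≈ 126.46, so n₀ = 127.
Finite population correction with N = 218: n = n₀ / (1 + (n₀−1)/N) = 127 / (1 + 126/218) = 127 / 1.5780 ≈ 80.48.
Rounding up, n = 81.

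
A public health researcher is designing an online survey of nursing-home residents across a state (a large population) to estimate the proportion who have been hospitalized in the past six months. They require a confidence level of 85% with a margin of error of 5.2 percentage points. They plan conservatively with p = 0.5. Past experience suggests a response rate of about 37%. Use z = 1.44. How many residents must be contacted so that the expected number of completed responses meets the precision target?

519

Completed interviews needed: n₀ = 1.44² × 0.2500 / 0.052² ≈ 191.72 → 192.
At a 37% response rate, contacts needed = 192 / 0.37 ≈ 518.92 → 519.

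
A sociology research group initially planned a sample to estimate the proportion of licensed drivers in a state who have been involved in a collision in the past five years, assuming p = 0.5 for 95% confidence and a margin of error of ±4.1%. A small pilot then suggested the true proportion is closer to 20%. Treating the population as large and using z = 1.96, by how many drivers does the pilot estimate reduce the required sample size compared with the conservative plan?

Conservative (p = 0.5): n = 1.96² × 0.25 / 0.041² ≈ 571.33 → 572.
Using p = 0.20: p(1−p) = 0.1600, so n = 1.96² × 0.1600 / 0.041² ≈ 365.65 → 366.
Reduction: 572 − 366 = 206.

206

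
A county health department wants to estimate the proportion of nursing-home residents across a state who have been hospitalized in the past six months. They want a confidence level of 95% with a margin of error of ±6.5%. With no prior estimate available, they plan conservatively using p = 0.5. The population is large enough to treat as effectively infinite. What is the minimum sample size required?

For 95% confidence, z = 1.96.
With p = 0.5, p(1−p) = 0.25.
n = z²·p(1−p)/E² = 1.96² × 0.2500 / 0.065² = 3.8416 × 0.2500 / 0.004225 ≈ 227.31.
Rounding up gives n = 228.

228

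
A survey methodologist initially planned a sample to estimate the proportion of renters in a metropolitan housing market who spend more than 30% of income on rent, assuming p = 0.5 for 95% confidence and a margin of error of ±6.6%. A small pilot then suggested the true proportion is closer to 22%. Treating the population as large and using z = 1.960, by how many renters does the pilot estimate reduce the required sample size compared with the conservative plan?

Conservative (p = 0.5): n = 1.960² × 0.25 / 0.066² ≈ 220.48 → 221.
Using p = 0.22: p(1−p) = 0.1716, so n = 1.960² × 0.1716 / 0.066² ≈ 151.34 → 152.
Reduction: 221 − 152 = 69.

69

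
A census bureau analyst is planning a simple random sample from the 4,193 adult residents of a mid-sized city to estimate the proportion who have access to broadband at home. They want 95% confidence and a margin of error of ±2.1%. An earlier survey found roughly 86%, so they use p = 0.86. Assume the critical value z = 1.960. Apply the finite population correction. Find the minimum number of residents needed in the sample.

Unadjusted: n₀ = 1.960² × 0.86 × 0.14 / 0.021² ≈ 1048.82, so n₀ = 1049.
Finite population correction with N = 4,193: n = n₀ / (1 + (n₀−1)/N) = 1049 / (1 + 1048/4193) = 1049 / 1.2499 ≈ 839.24.
Rounding up, n = 840.

840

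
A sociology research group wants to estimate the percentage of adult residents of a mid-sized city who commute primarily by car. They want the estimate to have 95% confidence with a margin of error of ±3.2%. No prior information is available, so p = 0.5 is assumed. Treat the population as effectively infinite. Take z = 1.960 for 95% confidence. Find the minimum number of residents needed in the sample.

938

With p = 0.5, p(1−p) = 0.25.
n = z²·p(1−p)/E² = 1.960² × 0.2500 / 0.032² = 3.8416 × 0.2500 / 0.001024 ≈ 937.89.
Rounding up gives n = 938.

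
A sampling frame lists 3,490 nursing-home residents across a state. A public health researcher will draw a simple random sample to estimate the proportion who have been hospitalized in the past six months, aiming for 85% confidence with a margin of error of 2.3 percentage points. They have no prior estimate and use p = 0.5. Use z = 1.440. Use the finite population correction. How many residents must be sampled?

766

Unadjusted: n₀ = 1.440² × 0.50 × 0.50 / 0.023² ≈ 979.96, so n₀ = 980.
Finite population correction with N = 3,490: n = n₀ / (1 + (n₀−1)/N) = 980 / (1 + 979/3490) = 980 / 1.2805 ≈ 765.32.
Rounding up, n = 766.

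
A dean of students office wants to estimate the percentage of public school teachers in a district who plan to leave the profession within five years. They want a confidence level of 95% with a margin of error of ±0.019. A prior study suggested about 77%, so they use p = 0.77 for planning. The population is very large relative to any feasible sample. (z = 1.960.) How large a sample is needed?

1885

With p = 0.77, p(1−p) = 0.1771.
n = z²·p(1−p)/E² = 1.960² × 0.1771 / 0.019² = 3.8416 × 0.1771 / 0.000361 ≈ 1884.62.
Rounding up gives n = 1885.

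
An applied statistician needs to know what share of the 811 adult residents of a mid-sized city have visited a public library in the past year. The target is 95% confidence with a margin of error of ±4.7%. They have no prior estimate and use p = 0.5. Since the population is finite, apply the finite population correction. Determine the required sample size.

284

For 95% confidence, z = 1.960.
Unadjusted: n₀ = 1.960² × 0.50 × 0.50 / 0.047² ≈ 434.77, so n₀ = 435.
Finite population correction with N = 811: n = n₀ / (1 + (n₀−1)/N) = 435 / (1 + 434/811) = 435 / 1.5351 ≈ 283.36.
Rounding up, n = 284.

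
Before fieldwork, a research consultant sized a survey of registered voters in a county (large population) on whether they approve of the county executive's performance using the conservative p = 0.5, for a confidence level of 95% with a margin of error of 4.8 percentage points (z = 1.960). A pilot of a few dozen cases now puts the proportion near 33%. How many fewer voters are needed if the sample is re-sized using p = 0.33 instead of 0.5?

48

Conservative (p = 0.5): n = 1.960² × 0.25 / 0.048² ≈ 416.84 → 417.
Using p = 0.33: p(1−p) = 0.2211, so n = 1.960² × 0.2211 / 0.048² ≈ 368.65 → 369.
Reduction: 417 − 369 = 48.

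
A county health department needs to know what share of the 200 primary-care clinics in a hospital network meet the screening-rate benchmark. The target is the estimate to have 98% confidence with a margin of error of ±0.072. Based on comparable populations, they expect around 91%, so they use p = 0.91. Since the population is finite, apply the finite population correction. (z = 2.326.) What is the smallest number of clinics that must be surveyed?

Unadjusted: n₀ = 2.326² × 0.91 × 0.09 / 0.072² ≈ 85.47, so n₀ = 86.
Finite population correction with N = 200: n = n₀ / (1 + (n₀−1)/N) = 86 / (1 + 85/200) = 86 / 1.4250 ≈ 60.35.
Rounding up, n = 61.

61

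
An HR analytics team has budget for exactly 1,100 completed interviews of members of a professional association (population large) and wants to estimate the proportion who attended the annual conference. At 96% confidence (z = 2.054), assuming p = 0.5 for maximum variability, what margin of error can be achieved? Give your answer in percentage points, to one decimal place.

SE(p̂) = √[p(1−p)/n] = √[0.2500/1100] = 0.01508.
E = z × SE = 2.054 × 0.01508 = 0.03097, or 3.1 percentage points.

3.1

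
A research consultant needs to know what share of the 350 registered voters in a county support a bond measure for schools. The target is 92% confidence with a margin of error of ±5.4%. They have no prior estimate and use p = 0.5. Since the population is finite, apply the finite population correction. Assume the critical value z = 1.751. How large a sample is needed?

151

Unadjusted: n₀ = 1.751² × 0.50 × 0.50 / 0.054² ≈ 262.86, so n₀ = 263.
Finite population correction with N = 350: n = n₀ / (1 + (n₀−1)/N) = 263 / (1 + 262/350) = 263 / 1.7486 ≈ 150.41.
Rounding up, n = 151.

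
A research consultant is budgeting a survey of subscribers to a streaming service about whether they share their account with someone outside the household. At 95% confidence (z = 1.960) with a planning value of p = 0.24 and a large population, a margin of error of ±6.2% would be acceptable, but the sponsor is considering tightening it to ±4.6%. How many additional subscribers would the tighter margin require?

149

At ±6.2%: n = 1.960² × 0.1824 / 0.062² ≈ 182.29 → 183.
At ±4.6%: n = 1.960² × 0.1824 / 0.046² ≈ 331.15 → 332.
Additional respondents: 332 − 183 = 149.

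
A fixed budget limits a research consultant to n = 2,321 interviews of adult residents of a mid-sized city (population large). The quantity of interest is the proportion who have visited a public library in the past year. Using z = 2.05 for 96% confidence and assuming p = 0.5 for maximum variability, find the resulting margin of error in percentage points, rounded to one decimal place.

2.1

SE(p̂) = √[p(1−p)/n] = √[0.2500/2321] = 0.01038.
E = z × SE = 2.05 × 0.01038 = 0.02128, or 2.1 percentage points.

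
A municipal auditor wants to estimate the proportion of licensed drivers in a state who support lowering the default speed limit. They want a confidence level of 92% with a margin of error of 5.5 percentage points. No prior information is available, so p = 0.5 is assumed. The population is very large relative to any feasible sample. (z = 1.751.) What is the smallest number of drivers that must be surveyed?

254

With p = 0.5, p(1−p) = 0.25.
n = z²·p(1−p)/E² = 1.751² × 0.2500 / 0.055² = 3.0660 × 0.2500 / 0.003025 ≈ 253.39.
Rounding up gives n = 254.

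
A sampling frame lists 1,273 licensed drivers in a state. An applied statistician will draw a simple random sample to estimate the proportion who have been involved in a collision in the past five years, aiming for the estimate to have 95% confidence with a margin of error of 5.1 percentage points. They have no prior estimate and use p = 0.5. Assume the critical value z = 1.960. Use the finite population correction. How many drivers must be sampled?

287

Unadjusted: n₀ = 1.960² × 0.50 × 0.50 / 0.051² ≈ 369.24, so n₀ = 370.
Finite population correction with N = 1,273: n = n₀ / (1 + (n₀−1)/N) = 370 / (1 + 369/1273) = 370 / 1.2899 ≈ 286.85.
Rounding up, n = 287.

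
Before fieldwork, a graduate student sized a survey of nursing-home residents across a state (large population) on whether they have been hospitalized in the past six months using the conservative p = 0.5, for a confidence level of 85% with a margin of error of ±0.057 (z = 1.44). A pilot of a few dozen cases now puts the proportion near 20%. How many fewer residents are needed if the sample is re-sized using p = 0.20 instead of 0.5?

57

Conservative (p = 0.5): n = 1.44² × 0.25 / 0.057² ≈ 159.56 → 160.
Using p = 0.20: p(1−p) = 0.1600, so n = 1.44² × 0.1600 / 0.057² ≈ 102.12 → 103.
Reduction: 160 − 103 = 57.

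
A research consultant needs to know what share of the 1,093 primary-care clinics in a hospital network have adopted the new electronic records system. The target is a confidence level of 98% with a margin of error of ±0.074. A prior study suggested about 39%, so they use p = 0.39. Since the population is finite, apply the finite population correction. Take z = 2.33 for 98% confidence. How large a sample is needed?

195

Unadjusted: n₀ = 2.33² × 0.39 × 0.61 / 0.074² ≈ 235.85, so n₀ = 236.
Finite population correction with N = 1,093: n = n₀ / (1 + (n₀−1)/N) = 236 / (1 + 235/1093) = 236 / 1.2150 ≈ 194.24.
Rounding up, n = 195.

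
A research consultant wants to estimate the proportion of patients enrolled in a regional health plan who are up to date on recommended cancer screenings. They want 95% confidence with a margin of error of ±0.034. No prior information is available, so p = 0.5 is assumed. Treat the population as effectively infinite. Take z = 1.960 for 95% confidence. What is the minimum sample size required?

With p = 0.5, p(1−p) = 0.25.
n = z²·p(1−p)/E² = 1.960² × 0.2500 / 0.034² = 3.8416 × 0.2500 / 0.001156 ≈ 830.80.
Rounding up gives n = 831.

831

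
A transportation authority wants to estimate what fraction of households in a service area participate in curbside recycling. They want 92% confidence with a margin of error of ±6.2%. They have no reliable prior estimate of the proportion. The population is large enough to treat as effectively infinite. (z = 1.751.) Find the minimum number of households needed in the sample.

With no prior estimate, use p = 0.5, giving p(1−p) = 0.25.
n = z²·p(1−p)/E² = 1.751² × 0.2500 / 0.062² = 3.0660 × 0.2500 / 0.003844 ≈ 199.40.
Rounding up gives n = 200.

200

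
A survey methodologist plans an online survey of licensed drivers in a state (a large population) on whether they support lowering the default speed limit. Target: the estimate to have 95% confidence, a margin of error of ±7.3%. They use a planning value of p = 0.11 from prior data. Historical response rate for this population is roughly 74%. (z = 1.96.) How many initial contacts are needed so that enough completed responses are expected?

Completed interviews needed: n₀ = 1.96² × 0.0979 / 0.073² ≈ 70.57 → 71.
At a 74% response rate, contacts needed = 71 / 0.74 ≈ 95.95 → 96.

96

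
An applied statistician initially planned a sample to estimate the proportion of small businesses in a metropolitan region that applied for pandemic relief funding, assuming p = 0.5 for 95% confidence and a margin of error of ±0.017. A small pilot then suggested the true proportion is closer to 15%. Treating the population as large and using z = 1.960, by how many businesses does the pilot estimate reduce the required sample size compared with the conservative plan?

1629

Conservative (p = 0.5): n = 1.960² × 0.25 / 0.017² ≈ 3323.18 → 3324.
Using p = 0.15: p(1−p) = 0.1275, so n = 1.960² × 0.1275 / 0.017² ≈ 1694.82 → 1695.
Reduction: 3324 − 1695 = 1629.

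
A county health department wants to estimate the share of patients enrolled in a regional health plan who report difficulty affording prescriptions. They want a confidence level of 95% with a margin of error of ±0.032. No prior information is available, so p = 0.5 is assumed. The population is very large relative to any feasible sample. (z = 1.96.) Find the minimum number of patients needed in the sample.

With p = 0.5, p(1−p) = 0.25.
n = z²·p(1−p)/E² = 1.96² × 0.2500 / 0.032² = 3.8416 × 0.2500 / 0.001024 ≈ 937.89.
Rounding up gives n = 938.

938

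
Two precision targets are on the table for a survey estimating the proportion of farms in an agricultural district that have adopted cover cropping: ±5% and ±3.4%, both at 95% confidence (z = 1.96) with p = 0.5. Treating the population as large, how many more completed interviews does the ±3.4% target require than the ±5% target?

446

At ±5%: n = 1.96² × 0.2500 / 0.050² ≈ 384.16 → 385.
At ±3.4%: n = 1.96² × 0.2500 / 0.034² ≈ 830.80 → 831.
Additional respondents: 831 − 385 = 446.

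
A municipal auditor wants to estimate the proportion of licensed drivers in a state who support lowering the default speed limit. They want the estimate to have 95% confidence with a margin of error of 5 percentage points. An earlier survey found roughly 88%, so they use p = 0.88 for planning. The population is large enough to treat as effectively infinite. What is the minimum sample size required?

For 95% confidence, z = 1.960.
With p = 0.88, p(1−p) = 0.1056.
n = z²·p(1−p)/E² = 1.960² × 0.1056 / 0.050² = 3.8416 × 0.1056 / 0.002500 ≈ 162.27.
Rounding up gives n = 163.

163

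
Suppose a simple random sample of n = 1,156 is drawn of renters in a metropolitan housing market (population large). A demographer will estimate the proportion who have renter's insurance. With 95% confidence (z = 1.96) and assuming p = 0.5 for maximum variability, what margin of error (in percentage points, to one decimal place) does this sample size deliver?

SE(p̂) = √[p(1−p)/n] = √[0.2500/1156] = 0.01471.
E = z × SE = 1.96 × 0.01471 = 0.02882, or 2.9 percentage points.

2.9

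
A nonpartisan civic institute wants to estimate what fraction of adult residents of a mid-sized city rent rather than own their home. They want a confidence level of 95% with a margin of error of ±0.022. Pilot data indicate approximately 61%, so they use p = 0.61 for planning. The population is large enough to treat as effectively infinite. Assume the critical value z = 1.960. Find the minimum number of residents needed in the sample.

1889

With p = 0.61, p(1−p) = 0.2379.
n = z²·p(1−p)/E² = 1.960² × 0.2379 / 0.022² = 3.8416 × 0.2379 / 0.000484 ≈ 1888.26.
Rounding up gives n = 1889.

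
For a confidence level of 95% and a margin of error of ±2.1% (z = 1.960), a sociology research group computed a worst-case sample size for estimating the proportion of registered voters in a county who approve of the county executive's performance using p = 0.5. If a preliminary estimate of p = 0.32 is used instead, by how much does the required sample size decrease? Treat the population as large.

Conservative (p = 0.5): n = 1.960² × 0.25 / 0.021² ≈ 2177.78 → 2178.
Using p = 0.32: p(1−p) = 0.2176, so n = 1.960² × 0.2176 / 0.021² ≈ 1895.54 → 1896.
Reduction: 2178 − 1896 = 282.

282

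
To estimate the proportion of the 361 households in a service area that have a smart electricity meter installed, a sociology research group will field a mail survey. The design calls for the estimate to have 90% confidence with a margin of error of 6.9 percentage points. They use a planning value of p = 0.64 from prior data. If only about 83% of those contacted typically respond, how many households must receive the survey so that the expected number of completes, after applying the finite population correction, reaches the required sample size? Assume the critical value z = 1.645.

Completed interviews needed (unadjusted): n₀ = 1.645² × 0.2304 / 0.069² ≈ 130.95 → 131.
FPC for N = 361: n = 131 / (1 + 130/361) = 131 / 1.3601 ≈ 96.32 → 97.
At an 83% response rate, contacts needed = 97 / 0.83 ≈ 116.87 → 117.

117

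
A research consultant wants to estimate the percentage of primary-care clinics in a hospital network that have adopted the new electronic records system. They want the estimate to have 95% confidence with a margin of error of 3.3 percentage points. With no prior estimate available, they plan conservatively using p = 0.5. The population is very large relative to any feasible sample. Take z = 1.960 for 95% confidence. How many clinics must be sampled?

882

With p = 0.5, p(1−p) = 0.25.
n = z²·p(1−p)/E² = 1.960² × 0.2500 / 0.033² = 3.8416 × 0.2500 / 0.001089 ≈ 881.91.
Rounding up gives n = 882.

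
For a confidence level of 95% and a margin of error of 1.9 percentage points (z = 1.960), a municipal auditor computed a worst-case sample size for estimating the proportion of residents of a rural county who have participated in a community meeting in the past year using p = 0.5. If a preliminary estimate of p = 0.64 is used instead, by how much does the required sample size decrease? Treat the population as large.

209

Conservative (p = 0.5): n = 1.960² × 0.25 / 0.019² ≈ 2660.39 → 2661.
Using p = 0.64: p(1−p) = 0.2304, so n = 1.960² × 0.2304 / 0.019² ≈ 2451.81 → 2452.
Reduction: 2661 − 2452 = 209.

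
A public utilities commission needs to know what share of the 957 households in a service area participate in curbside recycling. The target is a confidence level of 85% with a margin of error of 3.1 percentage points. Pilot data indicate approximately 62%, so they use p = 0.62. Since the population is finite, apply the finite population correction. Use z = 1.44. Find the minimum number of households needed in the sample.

333

Unadjusted: n₀ = 1.44² × 0.62 × 0.38 / 0.031² ≈ 508.37, so n₀ = 509.
Finite population correction with N = 957: n = n₀ / (1 + (n₀−1)/N) = 509 / (1 + 508/957) = 509 / 1.5308 ≈ 332.50.
Rounding up, n = 333.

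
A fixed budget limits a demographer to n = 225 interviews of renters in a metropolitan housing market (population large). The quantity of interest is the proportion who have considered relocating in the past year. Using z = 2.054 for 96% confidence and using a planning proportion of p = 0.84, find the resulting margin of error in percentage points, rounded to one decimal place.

5.0

SE(p̂) = √[p(1−p)/n] = √[0.1344/225] = 0.02444.
E = z × SE = 2.054 × 0.02444 = 0.05020, or 5.0 percentage points.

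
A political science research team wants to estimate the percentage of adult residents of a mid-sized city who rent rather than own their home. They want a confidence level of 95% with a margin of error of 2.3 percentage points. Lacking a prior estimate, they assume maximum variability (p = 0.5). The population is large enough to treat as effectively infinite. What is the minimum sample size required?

For 95% confidence, z = 1.960.
With p = 0.5, p(1−p) = 0.25.
n = z²·p(1−p)/E² = 1.960² × 0.2500 / 0.023² = 3.8416 × 0.2500 / 0.000529 ≈ 1815.50.
Rounding up gives n = 1816.

1816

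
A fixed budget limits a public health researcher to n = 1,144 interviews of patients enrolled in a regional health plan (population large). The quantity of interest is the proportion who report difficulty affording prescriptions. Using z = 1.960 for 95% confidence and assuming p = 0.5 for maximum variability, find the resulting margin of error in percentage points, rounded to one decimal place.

SE(p̂) = √[p(1−p)/n] = √[0.2500/1144] = 0.01478.
E = z × SE = 1.960 × 0.01478 = 0.02897, or 2.9 percentage points.

2.9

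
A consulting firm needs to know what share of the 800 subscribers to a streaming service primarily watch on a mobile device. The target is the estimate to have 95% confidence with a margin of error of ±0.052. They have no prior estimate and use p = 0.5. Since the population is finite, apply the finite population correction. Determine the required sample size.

For 95% confidence, z = 1.960.
Unadjusted: n₀ = 1.960² × 0.50 × 0.50 / 0.052² ≈ 355.18, so n₀ = 356.
Finite population correction with N = 800: n = n₀ / (1 + (n₀−1)/N) = 356 / (1 + 355/800) = 356 / 1.4438 ≈ 246.58.
Rounding up, n = 247.

247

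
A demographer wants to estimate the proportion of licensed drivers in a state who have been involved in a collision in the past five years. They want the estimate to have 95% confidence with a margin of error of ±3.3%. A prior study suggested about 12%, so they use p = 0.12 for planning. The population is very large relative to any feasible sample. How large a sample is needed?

For 95% confidence, z = 1.96.
With p = 0.12, p(1−p) = 0.1056.
n = z²·p(1−p)/E² = 1.96² × 0.1056 / 0.033² = 3.8416 × 0.1056 / 0.001089 ≈ 372.52.
Rounding up gives n = 373.

373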